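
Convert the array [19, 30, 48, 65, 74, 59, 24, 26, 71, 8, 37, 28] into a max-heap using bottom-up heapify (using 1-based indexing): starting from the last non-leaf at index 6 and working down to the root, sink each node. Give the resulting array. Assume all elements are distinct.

sift down from index 6: already satisfies heap property
sift down from index 5: already satisfies heap property
sift down from index 4:
  65 vs larger child 71 at index 9, swap → [19, 30, 48, 71, 74, 59, 24, 26, 65, 8, 37, 28]
sift down from index 3:
  48 vs larger child 59 at index 6, swap → [19, 30, 59, 71, 74, 48, 24, 26, 65, 8, 37, 28]
sift down from index 2:
  30 vs larger child 74 at index 5, swap → [19, 74, 59, 71, 30, 48, 24, 26, 65, 8, 37, 28]
  30 vs larger child 37 at index 11, swap → [19, 74, 59, 71, 37, 48, 24, 26, 65, 8, 30, 28]
sift down from index 1:
  19 vs larger child 74 at index 2, swap → [74, 19, 59, 71, 37, 48, 24, 26, 65, 8, 30, 28]
  19 vs larger child 71 at index 4, swap → [74, 71, 59, 19, 37, 48, 24, 26, 65, 8, 30, 28]
  19 vs larger child 65 at index 9, swap → [74, 71, 59, 65, 37, 48, 24, 26, 19, 8, 30, 28]

[74, 71, 59, 65, 37, 48, 24, 26, 19, 8, 30, 28]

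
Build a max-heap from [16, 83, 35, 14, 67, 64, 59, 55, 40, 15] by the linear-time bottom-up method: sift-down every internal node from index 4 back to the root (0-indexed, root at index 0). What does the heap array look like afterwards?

[83, 67, 64, 55, 16, 35, 59, 14, 40, 15]

sift down from index 4: already satisfies heap property
sift down from index 3:
  14 vs larger child 55 at index 7, swap → [16, 83, 35, 55, 67, 64, 59, 14, 40, 15]
sift down from index 2:
  35 vs larger child 64 at index 5, swap → [16, 83, 64, 55, 67, 35, 59, 14, 40, 15]
sift down from index 1: already satisfies heap property
sift down from index 0:
  16 vs larger child 83 at index 1, swap → [83, 16, 64, 55, 67, 35, 59, 14, 40, 15]
  16 vs larger child 67 at index 4, swap → [83, 67, 64, 55, 16, 35, 59, 14, 40, 15]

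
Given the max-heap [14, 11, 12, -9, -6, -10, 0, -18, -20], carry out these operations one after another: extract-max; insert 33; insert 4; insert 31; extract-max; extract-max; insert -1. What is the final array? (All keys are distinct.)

extract-max → returns 14:
  remove root 14; move last element -20 to root → [-20, 11, 12, -9, -6, -10, 0, -18]
  -20 vs larger child 12 at index 2, swap → [12, 11, -20, -9, -6, -10, 0, -18]
  -20 vs larger child 0 at index 6, swap → [12, 11, 0, -9, -6, -10, -20, -18]
insert 33:
  append 33 at index 8 → [12, 11, 0, -9, -6, -10, -20, -18, 33]
  33 > parent -9 at index 3, swap → [12, 11, 0, 33, -6, -10, -20, -18, -9]
  33 > parent 11 at index 1, swap → [12, 33, 0, 11, -6, -10, -20, -18, -9]
  33 > parent 12 at index 0, swap → [33, 12, 0, 11, -6, -10, -20, -18, -9]
insert 4:
  append 4 at index 9 → [33, 12, 0, 11, -6, -10, -20, -18, -9, 4]
  4 > parent -6 at index 4, swap → [33, 12, 0, 11, 4, -10, -20, -18, -9, -6]
insert 31:
  append 31 at index 10 → [33, 12, 0, 11, 4, -10, -20, -18, -9, -6, 31]
  31 > parent 4 at index 4, swap → [33, 12, 0, 11, 31, -10, -20, -18, -9, -6, 4]
  31 > parent 12 at index 1, swap → [33, 31, 0, 11, 12, -10, -20, -18, -9, -6, 4]
extract-max → returns 33:
  remove root 33; move last element 4 to root → [4, 31, 0, 11, 12, -10, -20, -18, -9, -6]
  4 vs larger child 31 at index 1, swap → [31, 4, 0, 11, 12, -10, -20, -18, -9, -6]
  4 vs larger child 12 at index 4, swap → [31, 12, 0, 11, 4, -10, -20, -18, -9, -6]
extract-max → returns 31:
  remove root 31; move last element -6 to root → [-6, 12, 0, 11, 4, -10, -20, -18, -9]
  -6 vs larger child 12 at index 1, swap → [12, -6, 0, 11, 4, -10, -20, -18, -9]
  -6 vs larger child 11 at index 3, swap → [12, 11, 0, -6, 4, -10, -20, -18, -9]
insert -1:
  append -1 at index 9 → [12, 11, 0, -6, 4, -10, -20, -18, -9, -1] (no swap needed)

[12, 11, 0, -6, 4, -10, -20, -18, -9, -1]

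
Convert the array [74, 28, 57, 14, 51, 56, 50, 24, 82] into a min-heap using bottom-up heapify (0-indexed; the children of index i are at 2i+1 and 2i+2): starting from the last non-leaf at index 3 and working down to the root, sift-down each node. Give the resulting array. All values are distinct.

[14, 24, 50, 28, 51, 56, 57, 74, 82]

sift down from index 3: already satisfies heap property
sift down from index 2:
  57 vs smaller child 50 at index 6, swap → [74, 28, 50, 14, 51, 56, 57, 24, 82]
sift down from index 1:
  28 vs smaller child 14 at index 3, swap → [74, 14, 50, 28, 51, 56, 57, 24, 82]
  28 vs smaller child 24 at index 7, swap → [74, 14, 50, 24, 51, 56, 57, 28, 82]
sift down from index 0:
  74 vs smaller child 14 at index 1, swap → [14, 74, 50, 24, 51, 56, 57, 28, 82]
  74 vs smaller child 24 at index 3, swap → [14, 24, 50, 74, 51, 56, 57, 28, 82]
  74 vs smaller child 28 at index 7, swap → [14, 24, 50, 28, 51, 56, 57, 74, 82]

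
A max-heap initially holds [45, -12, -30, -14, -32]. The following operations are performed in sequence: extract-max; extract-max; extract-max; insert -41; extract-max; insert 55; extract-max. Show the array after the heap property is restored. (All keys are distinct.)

extract-max → returns 45:
  remove root 45; move last element -32 to root → [-32, -12, -30, -14]
  -32 vs larger child -12 at index 1, swap → [-12, -32, -30, -14]
  -32 vs only child -14 at index 3, swap → [-12, -14, -30, -32]
extract-max → returns -12:
  remove root -12; move last element -32 to root → [-32, -14, -30]
  -32 vs larger child -14 at index 1, swap → [-14, -32, -30]
extract-max → returns -14:
  remove root -14; move last element -30 to root → [-30, -32] (no swap needed)
insert -41:
  append -41 at index 2 → [-30, -32, -41] (no swap needed)
extract-max → returns -30:
  remove root -30; move last element -41 to root → [-41, -32]
  -41 vs only child -32 at index 1, swap → [-32, -41]
insert 55:
  append 55 at index 2 → [-32, -41, 55]
  55 > parent -32 at index 0, swap → [55, -41, -32]
extract-max → returns 55:
  remove root 55; move last element -32 to root → [-32, -41] (no swap needed)

[-32, -41]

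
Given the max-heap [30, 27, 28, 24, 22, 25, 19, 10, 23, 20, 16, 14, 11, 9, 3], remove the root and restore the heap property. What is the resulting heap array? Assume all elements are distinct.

[28, 27, 25, 24, 22, 14, 19, 10, 23, 20, 16, 3, 11, 9]

remove root 30; move last element 3 to root → [3, 27, 28, 24, 22, 25, 19, 10, 23, 20, 16, 14, 11, 9]
3 vs larger child 28 at index 2, swap → [28, 27, 3, 24, 22, 25, 19, 10, 23, 20, 16, 14, 11, 9]
3 vs larger child 25 at index 5, swap → [28, 27, 25, 24, 22, 3, 19, 10, 23, 20, 16, 14, 11, 9]
3 vs larger child 14 at index 11, swap → [28, 27, 25, 24, 22, 14, 19, 10, 23, 20, 16, 3, 11, 9]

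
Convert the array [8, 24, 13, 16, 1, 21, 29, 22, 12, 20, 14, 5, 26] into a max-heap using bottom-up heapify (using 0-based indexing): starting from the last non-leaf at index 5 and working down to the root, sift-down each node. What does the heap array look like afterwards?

[29, 24, 26, 22, 20, 21, 13, 16, 12, 1, 14, 5, 8]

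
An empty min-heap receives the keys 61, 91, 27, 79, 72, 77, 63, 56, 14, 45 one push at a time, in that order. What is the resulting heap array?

[14, 27, 61, 56, 45, 77, 63, 91, 72, 79]

Insert 61:
  append 61 at index 0 → [61] (no swap needed)
Insert 91:
  append 91 at index 1 → [61, 91] (no swap needed)
Insert 27:
  append 27 at index 2 → [61, 91, 27]
  27 < parent 61 at index 0, swap → [27, 91, 61]
Insert 79:
  append 79 at index 3 → [27, 91, 61, 79]
  79 < parent 91 at index 1, swap → [27, 79, 61, 91]
Insert 72:
  append 72 at index 4 → [27, 79, 61, 91, 72]
  72 < parent 79 at index 1, swap → [27, 72, 61, 91, 79]
Insert 77:
  append 77 at index 5 → [27, 72, 61, 91, 79, 77] (no swap needed)
Insert 63:
  append 63 at index 6 → [27, 72, 61, 91, 79, 77, 63] (no swap needed)
Insert 56:
  append 56 at index 7 → [27, 72, 61, 91, 79, 77, 63, 56]
  56 < parent 91 at index 3, swap → [27, 72, 61, 56, 79, 77, 63, 91]
  56 < parent 72 at index 1, swap → [27, 56, 61, 72, 79, 77, 63, 91]
Insert 14:
  append 14 at index 8 → [27, 56, 61, 72, 79, 77, 63, 91, 14]
  14 < parent 72 at index 3, swap → [27, 56, 61, 14, 79, 77, 63, 91, 72]
  14 < parent 56 at index 1, swap → [27, 14, 61, 56, 79, 77, 63, 91, 72]
  14 < parent 27 at index 0, swap → [14, 27, 61, 56, 79, 77, 63, 91, 72]
Insert 45:
  append 45 at index 9 → [14, 27, 61, 56, 79, 77, 63, 91, 72, 45]
  45 < parent 79 at index 4, swap → [14, 27, 61, 56, 45, 77, 63, 91, 72, 79]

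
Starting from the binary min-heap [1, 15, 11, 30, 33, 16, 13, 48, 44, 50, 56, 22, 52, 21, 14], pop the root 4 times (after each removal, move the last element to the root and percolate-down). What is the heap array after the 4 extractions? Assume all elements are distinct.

extract-min #1 returns 1:
  remove root 1; move last element 14 to root → [14, 15, 11, 30, 33, 16, 13, 48, 44, 50, 56, 22, 52, 21]
  14 vs smaller child 11 at index 2, swap → [11, 15, 14, 30, 33, 16, 13, 48, 44, 50, 56, 22, 52, 21]
  14 vs smaller child 13 at index 6, swap → [11, 15, 13, 30, 33, 16, 14, 48, 44, 50, 56, 22, 52, 21]
extract-min #2 returns 11:
  remove root 11; move last element 21 to root → [21, 15, 13, 30, 33, 16, 14, 48, 44, 50, 56, 22, 52]
  21 vs smaller child 13 at index 2, swap → [13, 15, 21, 30, 33, 16, 14, 48, 44, 50, 56, 22, 52]
  21 vs smaller child 14 at index 6, swap → [13, 15, 14, 30, 33, 16, 21, 48, 44, 50, 56, 22, 52]
extract-min #3 returns 13:
  remove root 13; move last element 52 to root → [52, 15, 14, 30, 33, 16, 21, 48, 44, 50, 56, 22]
  52 vs smaller child 14 at index 2, swap → [14, 15, 52, 30, 33, 16, 21, 48, 44, 50, 56, 22]
  52 vs smaller child 16 at index 5, swap → [14, 15, 16, 30, 33, 52, 21, 48, 44, 50, 56, 22]
  52 vs only child 22 at index 11, swap → [14, 15, 16, 30, 33, 22, 21, 48, 44, 50, 56, 52]
extract-min #4 returns 14:
  remove root 14; move last element 52 to root → [52, 15, 16, 30, 33, 22, 21, 48, 44, 50, 56]
  52 vs smaller child 15 at index 1, swap → [15, 52, 16, 30, 33, 22, 21, 48, 44, 50, 56]
  52 vs smaller child 30 at index 3, swap → [15, 30, 16, 52, 33, 22, 21, 48, 44, 50, 56]
  52 vs smaller child 44 at index 8, swap → [15, 30, 16, 44, 33, 22, 21, 48, 52, 50, 56]

[15, 30, 16, 44, 33, 22, 21, 48, 52, 50, 56]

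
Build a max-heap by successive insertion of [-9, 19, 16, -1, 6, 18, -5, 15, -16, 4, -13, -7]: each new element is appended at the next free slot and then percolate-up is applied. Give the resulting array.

[19, 15, 18, 6, 4, 16, -5, -9, -16, -1, -13, -7]

Insert -9:
  append -9 at index 0 → [-9] (no swap needed)
Insert 19:
  append 19 at index 1 → [-9, 19]
  19 > parent -9 at index 0, swap → [19, -9]
Insert 16:
  append 16 at index 2 → [19, -9, 16] (no swap needed)
Insert -1:
  append -1 at index 3 → [19, -9, 16, -1]
  -1 > parent -9 at index 1, swap → [19, -1, 16, -9]
Insert 6:
  append 6 at index 4 → [19, -1, 16, -9, 6]
  6 > parent -1 at index 1, swap → [19, 6, 16, -9, -1]
Insert 18:
  append 18 at index 5 → [19, 6, 16, -9, -1, 18]
  18 > parent 16 at index 2, swap → [19, 6, 18, -9, -1, 16]
Insert -5:
  append -5 at index 6 → [19, 6, 18, -9, -1, 16, -5] (no swap needed)
Insert 15:
  append 15 at index 7 → [19, 6, 18, -9, -1, 16, -5, 15]
  15 > parent -9 at index 3, swap → [19, 6, 18, 15, -1, 16, -5, -9]
  15 > parent 6 at index 1, swap → [19, 15, 18, 6, -1, 16, -5, -9]
Insert -16:
  append -16 at index 8 → [19, 15, 18, 6, -1, 16, -5, -9, -16] (no swap needed)
Insert 4:
  append 4 at index 9 → [19, 15, 18, 6, -1, 16, -5, -9, -16, 4]
  4 > parent -1 at index 4, swap → [19, 15, 18, 6, 4, 16, -5, -9, -16, -1]
Insert -13:
  append -13 at index 10 → [19, 15, 18, 6, 4, 16, -5, -9, -16, -1, -13] (no swap needed)
Insert -7:
  append -7 at index 11 → [19, 15, 18, 6, 4, 16, -5, -9, -16, -1, -13, -7] (no swap needed)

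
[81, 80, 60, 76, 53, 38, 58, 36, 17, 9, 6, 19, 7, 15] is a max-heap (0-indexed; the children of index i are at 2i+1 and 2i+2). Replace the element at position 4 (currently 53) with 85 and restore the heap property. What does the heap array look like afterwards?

[85, 81, 60, 76, 80, 38, 58, 36, 17, 9, 6, 19, 7, 15]

set index 4 from 53 to 85 → [81, 80, 60, 76, 85, 38, 58, 36, 17, 9, 6, 19, 7, 15]
85 > parent 80 at index 1, swap → [81, 85, 60, 76, 80, 38, 58, 36, 17, 9, 6, 19, 7, 15]
85 > parent 81 at index 0, swap → [85, 81, 60, 76, 80, 38, 58, 36, 17, 9, 6, 19, 7, 15]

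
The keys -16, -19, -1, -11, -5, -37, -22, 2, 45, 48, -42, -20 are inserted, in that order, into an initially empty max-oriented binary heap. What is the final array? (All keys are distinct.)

Insert -16:
  append -16 at index 0 → [-16] (no swap needed)
Insert -19:
  append -19 at index 1 → [-16, -19] (no swap needed)
Insert -1:
  append -1 at index 2 → [-16, -19, -1]
  -1 > parent -16 at index 0, swap → [-1, -19, -16]
Insert -11:
  append -11 at index 3 → [-1, -19, -16, -11]
  -11 > parent -19 at index 1, swap → [-1, -11, -16, -19]
Insert -5:
  append -5 at index 4 → [-1, -11, -16, -19, -5]
  -5 > parent -11 at index 1, swap → [-1, -5, -16, -19, -11]
Insert -37:
  append -37 at index 5 → [-1, -5, -16, -19, -11, -37] (no swap needed)
Insert -22:
  append -22 at index 6 → [-1, -5, -16, -19, -11, -37, -22] (no swap needed)
Insert 2:
  append 2 at index 7 → [-1, -5, -16, -19, -11, -37, -22, 2]
  2 > parent -19 at index 3, swap → [-1, -5, -16, 2, -11, -37, -22, -19]
  2 > parent -5 at index 1, swap → [-1, 2, -16, -5, -11, -37, -22, -19]
  2 > parent -1 at index 0, swap → [2, -1, -16, -5, -11, -37, -22, -19]
Insert 45:
  append 45 at index 8 → [2, -1, -16, -5, -11, -37, -22, -19, 45]
  45 > parent -5 at index 3, swap → [2, -1, -16, 45, -11, -37, -22, -19, -5]
  45 > parent -1 at index 1, swap → [2, 45, -16, -1, -11, -37, -22, -19, -5]
  45 > parent 2 at index 0, swap → [45, 2, -16, -1, -11, -37, -22, -19, -5]
Insert 48:
  append 48 at index 9 → [45, 2, -16, -1, -11, -37, -22, -19, -5, 48]
  48 > parent -11 at index 4, swap → [45, 2, -16, -1, 48, -37, -22, -19, -5, -11]
  48 > parent 2 at index 1, swap → [45, 48, -16, -1, 2, -37, -22, -19, -5, -11]
  48 > parent 45 at index 0, swap → [48, 45, -16, -1, 2, -37, -22, -19, -5, -11]
Insert -42:
  append -42 at index 10 → [48, 45, -16, -1, 2, -37, -22, -19, -5, -11, -42] (no swap needed)
Insert -20:
  append -20 at index 11 → [48, 45, -16, -1, 2, -37, -22, -19, -5, -11, -42, -20]
  -20 > parent -37 at index 5, swap → [48, 45, -16, -1, 2, -20, -22, -19, -5, -11, -42, -37]

[48, 45, -16, -1, 2, -20, -22, -19, -5, -11, -42, -37]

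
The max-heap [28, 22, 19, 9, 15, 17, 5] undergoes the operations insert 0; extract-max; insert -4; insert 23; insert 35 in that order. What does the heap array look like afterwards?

[35, 23, 19, 15, 22, 17, 5, -4, 9, 0]

insert 0:
  append 0 at index 7 → [28, 22, 19, 9, 15, 17, 5, 0] (no swap needed)
extract-max → returns 28:
  remove root 28; move last element 0 to root → [0, 22, 19, 9, 15, 17, 5]
  0 vs larger child 22 at index 1, swap → [22, 0, 19, 9, 15, 17, 5]
  0 vs larger child 15 at index 4, swap → [22, 15, 19, 9, 0, 17, 5]
insert -4:
  append -4 at index 7 → [22, 15, 19, 9, 0, 17, 5, -4] (no swap needed)
insert 23:
  append 23 at index 8 → [22, 15, 19, 9, 0, 17, 5, -4, 23]
  23 > parent 9 at index 3, swap → [22, 15, 19, 23, 0, 17, 5, -4, 9]
  23 > parent 15 at index 1, swap → [22, 23, 19, 15, 0, 17, 5, -4, 9]
  23 > parent 22 at index 0, swap → [23, 22, 19, 15, 0, 17, 5, -4, 9]
insert 35:
  append 35 at index 9 → [23, 22, 19, 15, 0, 17, 5, -4, 9, 35]
  35 > parent 0 at index 4, swap → [23, 22, 19, 15, 35, 17, 5, -4, 9, 0]
  35 > parent 22 at index 1, swap → [23, 35, 19, 15, 22, 17, 5, -4, 9, 0]
  35 > parent 23 at index 0, swap → [35, 23, 19, 15, 22, 17, 5, -4, 9, 0]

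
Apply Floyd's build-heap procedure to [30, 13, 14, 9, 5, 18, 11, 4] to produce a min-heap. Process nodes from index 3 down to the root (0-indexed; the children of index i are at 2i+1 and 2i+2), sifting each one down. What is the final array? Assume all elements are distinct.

[4, 5, 11, 9, 30, 18, 14, 13]

sift down from index 3:
  9 vs only child 4 at index 7, swap → [30, 13, 14, 4, 5, 18, 11, 9]
sift down from index 2:
  14 vs smaller child 11 at index 6, swap → [30, 13, 11, 4, 5, 18, 14, 9]
sift down from index 1:
  13 vs smaller child 4 at index 3, swap → [30, 4, 11, 13, 5, 18, 14, 9]
  13 vs only child 9 at index 7, swap → [30, 4, 11, 9, 5, 18, 14, 13]
sift down from index 0:
  30 vs smaller child 4 at index 1, swap → [4, 30, 11, 9, 5, 18, 14, 13]
  30 vs smaller child 5 at index 4, swap → [4, 5, 11, 9, 30, 18, 14, 13]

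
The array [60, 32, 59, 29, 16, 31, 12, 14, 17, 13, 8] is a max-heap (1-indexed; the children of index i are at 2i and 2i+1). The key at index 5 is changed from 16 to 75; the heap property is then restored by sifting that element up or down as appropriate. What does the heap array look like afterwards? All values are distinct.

set index 5 from 16 to 75 → [60, 32, 59, 29, 75, 31, 12, 14, 17, 13, 8]
75 > parent 32 at index 2, swap → [60, 75, 59, 29, 32, 31, 12, 14, 17, 13, 8]
75 > parent 60 at index 1, swap → [75, 60, 59, 29, 32, 31, 12, 14, 17, 13, 8]

[75, 60, 59, 29, 32, 31, 12, 14, 17, 13, 8]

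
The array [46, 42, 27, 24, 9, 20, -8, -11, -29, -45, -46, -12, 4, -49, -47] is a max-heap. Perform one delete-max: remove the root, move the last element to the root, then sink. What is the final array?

remove root 46; move last element -47 to root → [-47, 42, 27, 24, 9, 20, -8, -11, -29, -45, -46, -12, 4, -49]
-47 vs larger child 42 at index 1, swap → [42, -47, 27, 24, 9, 20, -8, -11, -29, -45, -46, -12, 4, -49]
-47 vs larger child 24 at index 3, swap → [42, 24, 27, -47, 9, 20, -8, -11, -29, -45, -46, -12, 4, -49]
-47 vs larger child -11 at index 7, swap → [42, 24, 27, -11, 9, 20, -8, -47, -29, -45, -46, -12, 4, -49]

[42, 24, 27, -11, 9, 20, -8, -47, -29, -45, -46, -12, 4, -49]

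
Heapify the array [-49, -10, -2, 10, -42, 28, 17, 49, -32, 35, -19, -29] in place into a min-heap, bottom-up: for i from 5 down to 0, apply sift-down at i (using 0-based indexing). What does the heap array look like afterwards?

sift down from index 5:
  28 vs only child -29 at index 11, swap → [-49, -10, -2, 10, -42, -29, 17, 49, -32, 35, -19, 28]
sift down from index 4: already satisfies heap property
sift down from index 3:
  10 vs smaller child -32 at index 8, swap → [-49, -10, -2, -32, -42, -29, 17, 49, 10, 35, -19, 28]
sift down from index 2:
  -2 vs smaller child -29 at index 5, swap → [-49, -10, -29, -32, -42, -2, 17, 49, 10, 35, -19, 28]
sift down from index 1:
  -10 vs smaller child -42 at index 4, swap → [-49, -42, -29, -32, -10, -2, 17, 49, 10, 35, -19, 28]
  -10 vs smaller child -19 at index 10, swap → [-49, -42, -29, -32, -19, -2, 17, 49, 10, 35, -10, 28]
sift down from index 0: already satisfies heap property

[-49, -42, -29, -32, -19, -2, 17, 49, 10, 35, -10, 28]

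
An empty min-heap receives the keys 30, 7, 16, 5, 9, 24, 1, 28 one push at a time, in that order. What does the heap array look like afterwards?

[1, 7, 5, 28, 9, 24, 16, 30]

Insert 30:
  append 30 at index 0 → [30] (no swap needed)
Insert 7:
  append 7 at index 1 → [30, 7]
  7 < parent 30 at index 0, swap → [7, 30]
Insert 16:
  append 16 at index 2 → [7, 30, 16] (no swap needed)
Insert 5:
  append 5 at index 3 → [7, 30, 16, 5]
  5 < parent 30 at index 1, swap → [7, 5, 16, 30]
  5 < parent 7 at index 0, swap → [5, 7, 16, 30]
Insert 9:
  append 9 at index 4 → [5, 7, 16, 30, 9] (no swap needed)
Insert 24:
  append 24 at index 5 → [5, 7, 16, 30, 9, 24] (no swap needed)
Insert 1:
  append 1 at index 6 → [5, 7, 16, 30, 9, 24, 1]
  1 < parent 16 at index 2, swap → [5, 7, 1, 30, 9, 24, 16]
  1 < parent 5 at index 0, swap → [1, 7, 5, 30, 9, 24, 16]
Insert 28:
  append 28 at index 7 → [1, 7, 5, 30, 9, 24, 16, 28]
  28 < parent 30 at index 3, swap → [1, 7, 5, 28, 9, 24, 16, 30]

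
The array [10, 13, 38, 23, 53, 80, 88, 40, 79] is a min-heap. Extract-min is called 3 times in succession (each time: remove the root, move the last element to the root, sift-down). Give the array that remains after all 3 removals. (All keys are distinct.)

[38, 40, 80, 79, 53, 88]

extract-min #1 returns 10:
  remove root 10; move last element 79 to root → [79, 13, 38, 23, 53, 80, 88, 40]
  79 vs smaller child 13 at index 1, swap → [13, 79, 38, 23, 53, 80, 88, 40]
  79 vs smaller child 23 at index 3, swap → [13, 23, 38, 79, 53, 80, 88, 40]
  79 vs only child 40 at index 7, swap → [13, 23, 38, 40, 53, 80, 88, 79]
extract-min #2 returns 13:
  remove root 13; move last element 79 to root → [79, 23, 38, 40, 53, 80, 88]
  79 vs smaller child 23 at index 1, swap → [23, 79, 38, 40, 53, 80, 88]
  79 vs smaller child 40 at index 3, swap → [23, 40, 38, 79, 53, 80, 88]
extract-min #3 returns 23:
  remove root 23; move last element 88 to root → [88, 40, 38, 79, 53, 80]
  88 vs smaller child 38 at index 2, swap → [38, 40, 88, 79, 53, 80]
  88 vs only child 80 at index 5, swap → [38, 40, 80, 79, 53, 88]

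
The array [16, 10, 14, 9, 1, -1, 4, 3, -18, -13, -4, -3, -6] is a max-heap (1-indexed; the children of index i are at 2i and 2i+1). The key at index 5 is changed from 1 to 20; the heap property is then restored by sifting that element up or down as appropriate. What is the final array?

[20, 16, 14, 9, 10, -1, 4, 3, -18, -13, -4, -3, -6]

set index 5 from 1 to 20 → [16, 10, 14, 9, 20, -1, 4, 3, -18, -13, -4, -3, -6]
20 > parent 10 at index 2, swap → [16, 20, 14, 9, 10, -1, 4, 3, -18, -13, -4, -3, -6]
20 > parent 16 at index 1, swap → [20, 16, 14, 9, 10, -1, 4, 3, -18, -13, -4, -3, -6]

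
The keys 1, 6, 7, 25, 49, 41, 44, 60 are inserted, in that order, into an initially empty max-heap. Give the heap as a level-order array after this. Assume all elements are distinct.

Insert 1:
  append 1 at index 0 → [1] (no swap needed)
Insert 6:
  append 6 at index 1 → [1, 6]
  6 > parent 1 at index 0, swap → [6, 1]
Insert 7:
  append 7 at index 2 → [6, 1, 7]
  7 > parent 6 at index 0, swap → [7, 1, 6]
Insert 25:
  append 25 at index 3 → [7, 1, 6, 25]
  25 > parent 1 at index 1, swap → [7, 25, 6, 1]
  25 > parent 7 at index 0, swap → [25, 7, 6, 1]
Insert 49:
  append 49 at index 4 → [25, 7, 6, 1, 49]
  49 > parent 7 at index 1, swap → [25, 49, 6, 1, 7]
  49 > parent 25 at index 0, swap → [49, 25, 6, 1, 7]
Insert 41:
  append 41 at index 5 → [49, 25, 6, 1, 7, 41]
  41 > parent 6 at index 2, swap → [49, 25, 41, 1, 7, 6]
Insert 44:
  append 44 at index 6 → [49, 25, 41, 1, 7, 6, 44]
  44 > parent 41 at index 2, swap → [49, 25, 44, 1, 7, 6, 41]
Insert 60:
  append 60 at index 7 → [49, 25, 44, 1, 7, 6, 41, 60]
  60 > parent 1 at index 3, swap → [49, 25, 44, 60, 7, 6, 41, 1]
  60 > parent 25 at index 1, swap → [49, 60, 44, 25, 7, 6, 41, 1]
  60 > parent 49 at index 0, swap → [60, 49, 44, 25, 7, 6, 41, 1]

[60, 49, 44, 25, 7, 6, 41, 1]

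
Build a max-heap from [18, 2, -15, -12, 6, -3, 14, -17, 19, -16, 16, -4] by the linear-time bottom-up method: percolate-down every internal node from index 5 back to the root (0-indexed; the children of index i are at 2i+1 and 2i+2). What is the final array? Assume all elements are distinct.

[19, 18, 14, 2, 16, -3, -15, -17, -12, -16, 6, -4]

sift down from index 5: already satisfies heap property
sift down from index 4:
  6 vs larger child 16 at index 10, swap → [18, 2, -15, -12, 16, -3, 14, -17, 19, -16, 6, -4]
sift down from index 3:
  -12 vs larger child 19 at index 8, swap → [18, 2, -15, 19, 16, -3, 14, -17, -12, -16, 6, -4]
sift down from index 2:
  -15 vs larger child 14 at index 6, swap → [18, 2, 14, 19, 16, -3, -15, -17, -12, -16, 6, -4]
sift down from index 1:
  2 vs larger child 19 at index 3, swap → [18, 19, 14, 2, 16, -3, -15, -17, -12, -16, 6, -4]
sift down from index 0:
  18 vs larger child 19 at index 1, swap → [19, 18, 14, 2, 16, -3, -15, -17, -12, -16, 6, -4]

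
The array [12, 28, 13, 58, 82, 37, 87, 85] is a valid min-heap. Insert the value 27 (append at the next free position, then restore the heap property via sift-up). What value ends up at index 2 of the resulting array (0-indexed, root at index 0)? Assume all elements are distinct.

13

append 27 at index 8 → [12, 28, 13, 58, 82, 37, 87, 85, 27]
27 < parent 58 at index 3, swap → [12, 28, 13, 27, 82, 37, 87, 85, 58]
27 < parent 28 at index 1, swap → [12, 27, 13, 28, 82, 37, 87, 85, 58]
resulting array: [12, 27, 13, 28, 82, 37, 87, 85, 58]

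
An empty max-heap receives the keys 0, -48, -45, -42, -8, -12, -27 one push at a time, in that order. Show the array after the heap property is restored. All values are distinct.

[0, -8, -12, -48, -42, -45, -27]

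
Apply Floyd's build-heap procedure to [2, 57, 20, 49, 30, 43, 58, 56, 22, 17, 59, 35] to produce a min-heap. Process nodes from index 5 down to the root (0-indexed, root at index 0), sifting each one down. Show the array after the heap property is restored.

[2, 17, 20, 22, 30, 35, 58, 56, 49, 57, 59, 43]

sift down from index 5:
  43 vs only child 35 at index 11, swap → [2, 57, 20, 49, 30, 35, 58, 56, 22, 17, 59, 43]
sift down from index 4:
  30 vs smaller child 17 at index 9, swap → [2, 57, 20, 49, 17, 35, 58, 56, 22, 30, 59, 43]
sift down from index 3:
  49 vs smaller child 22 at index 8, swap → [2, 57, 20, 22, 17, 35, 58, 56, 49, 30, 59, 43]
sift down from index 2: already satisfies heap property
sift down from index 1:
  57 vs smaller child 17 at index 4, swap → [2, 17, 20, 22, 57, 35, 58, 56, 49, 30, 59, 43]
  57 vs smaller child 30 at index 9, swap → [2, 17, 20, 22, 30, 35, 58, 56, 49, 57, 59, 43]
sift down from index 0: already satisfies heap property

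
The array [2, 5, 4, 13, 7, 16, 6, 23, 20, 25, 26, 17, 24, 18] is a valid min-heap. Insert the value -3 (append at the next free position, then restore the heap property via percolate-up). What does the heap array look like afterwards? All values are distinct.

append -3 at index 14 → [2, 5, 4, 13, 7, 16, 6, 23, 20, 25, 26, 17, 24, 18, -3]
-3 < parent 6 at index 6, swap → [2, 5, 4, 13, 7, 16, -3, 23, 20, 25, 26, 17, 24, 18, 6]
-3 < parent 4 at index 2, swap → [2, 5, -3, 13, 7, 16, 4, 23, 20, 25, 26, 17, 24, 18, 6]
-3 < parent 2 at index 0, swap → [-3, 5, 2, 13, 7, 16, 4, 23, 20, 25, 26, 17, 24, 18, 6]

[-3, 5, 2, 13, 7, 16, 4, 23, 20, 25, 26, 17, 24, 18, 6]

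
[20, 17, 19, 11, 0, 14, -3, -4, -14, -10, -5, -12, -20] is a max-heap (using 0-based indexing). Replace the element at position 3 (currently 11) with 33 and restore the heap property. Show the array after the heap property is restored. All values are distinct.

[33, 20, 19, 17, 0, 14, -3, -4, -14, -10, -5, -12, -20]

set index 3 from 11 to 33 → [20, 17, 19, 33, 0, 14, -3, -4, -14, -10, -5, -12, -20]
33 > parent 17 at index 1, swap → [20, 33, 19, 17, 0, 14, -3, -4, -14, -10, -5, -12, -20]
33 > parent 20 at index 0, swap → [33, 20, 19, 17, 0, 14, -3, -4, -14, -10, -5, -12, -20]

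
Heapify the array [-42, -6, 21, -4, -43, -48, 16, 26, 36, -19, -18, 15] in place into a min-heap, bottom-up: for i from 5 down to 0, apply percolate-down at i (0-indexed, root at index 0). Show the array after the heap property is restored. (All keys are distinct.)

[-48, -43, -42, -4, -19, 15, 16, 26, 36, -6, -18, 21]

sift down from index 5: already satisfies heap property
sift down from index 4: already satisfies heap property
sift down from index 3: already satisfies heap property
sift down from index 2:
  21 vs smaller child -48 at index 5, swap → [-42, -6, -48, -4, -43, 21, 16, 26, 36, -19, -18, 15]
  21 vs only child 15 at index 11, swap → [-42, -6, -48, -4, -43, 15, 16, 26, 36, -19, -18, 21]
sift down from index 1:
  -6 vs smaller child -43 at index 4, swap → [-42, -43, -48, -4, -6, 15, 16, 26, 36, -19, -18, 21]
  -6 vs smaller child -19 at index 9, swap → [-42, -43, -48, -4, -19, 15, 16, 26, 36, -6, -18, 21]
sift down from index 0:
  -42 vs smaller child -48 at index 2, swap → [-48, -43, -42, -4, -19, 15, 16, 26, 36, -6, -18, 21]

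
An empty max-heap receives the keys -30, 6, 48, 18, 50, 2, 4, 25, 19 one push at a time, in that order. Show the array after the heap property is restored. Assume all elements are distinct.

Insert -30:
  append -30 at index 0 → [-30] (no swap needed)
Insert 6:
  append 6 at index 1 → [-30, 6]
  6 > parent -30 at index 0, swap → [6, -30]
Insert 48:
  append 48 at index 2 → [6, -30, 48]
  48 > parent 6 at index 0, swap → [48, -30, 6]
Insert 18:
  append 18 at index 3 → [48, -30, 6, 18]
  18 > parent -30 at index 1, swap → [48, 18, 6, -30]
Insert 50:
  append 50 at index 4 → [48, 18, 6, -30, 50]
  50 > parent 18 at index 1, swap → [48, 50, 6, -30, 18]
  50 > parent 48 at index 0, swap → [50, 48, 6, -30, 18]
Insert 2:
  append 2 at index 5 → [50, 48, 6, -30, 18, 2] (no swap needed)
Insert 4:
  append 4 at index 6 → [50, 48, 6, -30, 18, 2, 4] (no swap needed)
Insert 25:
  append 25 at index 7 → [50, 48, 6, -30, 18, 2, 4, 25]
  25 > parent -30 at index 3, swap → [50, 48, 6, 25, 18, 2, 4, -30]
Insert 19:
  append 19 at index 8 → [50, 48, 6, 25, 18, 2, 4, -30, 19] (no swap needed)

[50, 48, 6, 25, 18, 2, 4, -30, 19]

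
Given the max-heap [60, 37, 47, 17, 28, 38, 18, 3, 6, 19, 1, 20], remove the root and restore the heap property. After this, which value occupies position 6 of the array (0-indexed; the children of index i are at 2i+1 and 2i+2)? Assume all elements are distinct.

remove root 60; move last element 20 to root → [20, 37, 47, 17, 28, 38, 18, 3, 6, 19, 1]
20 vs larger child 47 at index 2, swap → [47, 37, 20, 17, 28, 38, 18, 3, 6, 19, 1]
20 vs larger child 38 at index 5, swap → [47, 37, 38, 17, 28, 20, 18, 3, 6, 19, 1]
resulting array: [47, 37, 38, 17, 28, 20, 18, 3, 6, 19, 1]

18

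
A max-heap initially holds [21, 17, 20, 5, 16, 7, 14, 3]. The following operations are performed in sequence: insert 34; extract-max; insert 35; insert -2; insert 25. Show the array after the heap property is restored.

[35, 25, 20, 17, 21, 7, 14, 3, 5, -2, 16]

insert 34:
  append 34 at index 8 → [21, 17, 20, 5, 16, 7, 14, 3, 34]
  34 > parent 5 at index 3, swap → [21, 17, 20, 34, 16, 7, 14, 3, 5]
  34 > parent 17 at index 1, swap → [21, 34, 20, 17, 16, 7, 14, 3, 5]
  34 > parent 21 at index 0, swap → [34, 21, 20, 17, 16, 7, 14, 3, 5]
extract-max → returns 34:
  remove root 34; move last element 5 to root → [5, 21, 20, 17, 16, 7, 14, 3]
  5 vs larger child 21 at index 1, swap → [21, 5, 20, 17, 16, 7, 14, 3]
  5 vs larger child 17 at index 3, swap → [21, 17, 20, 5, 16, 7, 14, 3]
insert 35:
  append 35 at index 8 → [21, 17, 20, 5, 16, 7, 14, 3, 35]
  35 > parent 5 at index 3, swap → [21, 17, 20, 35, 16, 7, 14, 3, 5]
  35 > parent 17 at index 1, swap → [21, 35, 20, 17, 16, 7, 14, 3, 5]
  35 > parent 21 at index 0, swap → [35, 21, 20, 17, 16, 7, 14, 3, 5]
insert -2:
  append -2 at index 9 → [35, 21, 20, 17, 16, 7, 14, 3, 5, -2] (no swap needed)
insert 25:
  append 25 at index 10 → [35, 21, 20, 17, 16, 7, 14, 3, 5, -2, 25]
  25 > parent 16 at index 4, swap → [35, 21, 20, 17, 25, 7, 14, 3, 5, -2, 16]
  25 > parent 21 at index 1, swap → [35, 25, 20, 17, 21, 7, 14, 3, 5, -2, 16]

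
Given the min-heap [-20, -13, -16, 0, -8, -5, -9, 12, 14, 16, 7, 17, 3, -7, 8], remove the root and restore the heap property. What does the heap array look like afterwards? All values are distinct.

[-16, -13, -9, 0, -8, -5, -7, 12, 14, 16, 7, 17, 3, 8]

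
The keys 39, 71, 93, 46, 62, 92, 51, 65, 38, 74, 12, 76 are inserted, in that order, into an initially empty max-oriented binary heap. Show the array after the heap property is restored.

[93, 74, 92, 62, 65, 76, 51, 39, 38, 46, 12, 71]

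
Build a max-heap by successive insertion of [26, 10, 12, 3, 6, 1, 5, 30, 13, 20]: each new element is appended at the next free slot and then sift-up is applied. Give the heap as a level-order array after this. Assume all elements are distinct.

Insert 26:
  append 26 at index 0 → [26] (no swap needed)
Insert 10:
  append 10 at index 1 → [26, 10] (no swap needed)
Insert 12:
  append 12 at index 2 → [26, 10, 12] (no swap needed)
Insert 3:
  append 3 at index 3 → [26, 10, 12, 3] (no swap needed)
Insert 6:
  append 6 at index 4 → [26, 10, 12, 3, 6] (no swap needed)
Insert 1:
  append 1 at index 5 → [26, 10, 12, 3, 6, 1] (no swap needed)
Insert 5:
  append 5 at index 6 → [26, 10, 12, 3, 6, 1, 5] (no swap needed)
Insert 30:
  append 30 at index 7 → [26, 10, 12, 3, 6, 1, 5, 30]
  30 > parent 3 at index 3, swap → [26, 10, 12, 30, 6, 1, 5, 3]
  30 > parent 10 at index 1, swap → [26, 30, 12, 10, 6, 1, 5, 3]
  30 > parent 26 at index 0, swap → [30, 26, 12, 10, 6, 1, 5, 3]
Insert 13:
  append 13 at index 8 → [30, 26, 12, 10, 6, 1, 5, 3, 13]
  13 > parent 10 at index 3, swap → [30, 26, 12, 13, 6, 1, 5, 3, 10]
Insert 20:
  append 20 at index 9 → [30, 26, 12, 13, 6, 1, 5, 3, 10, 20]
  20 > parent 6 at index 4, swap → [30, 26, 12, 13, 20, 1, 5, 3, 10, 6]

[30, 26, 12, 13, 20, 1, 5, 3, 10, 6]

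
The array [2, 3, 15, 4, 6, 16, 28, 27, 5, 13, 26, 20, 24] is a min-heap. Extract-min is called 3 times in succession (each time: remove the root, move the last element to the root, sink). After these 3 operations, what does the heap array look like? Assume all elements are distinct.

extract-min #1 returns 2:
  remove root 2; move last element 24 to root → [24, 3, 15, 4, 6, 16, 28, 27, 5, 13, 26, 20]
  24 vs smaller child 3 at index 1, swap → [3, 24, 15, 4, 6, 16, 28, 27, 5, 13, 26, 20]
  24 vs smaller child 4 at index 3, swap → [3, 4, 15, 24, 6, 16, 28, 27, 5, 13, 26, 20]
  24 vs smaller child 5 at index 8, swap → [3, 4, 15, 5, 6, 16, 28, 27, 24, 13, 26, 20]
extract-min #2 returns 3:
  remove root 3; move last element 20 to root → [20, 4, 15, 5, 6, 16, 28, 27, 24, 13, 26]
  20 vs smaller child 4 at index 1, swap → [4, 20, 15, 5, 6, 16, 28, 27, 24, 13, 26]
  20 vs smaller child 5 at index 3, swap → [4, 5, 15, 20, 6, 16, 28, 27, 24, 13, 26]
extract-min #3 returns 4:
  remove root 4; move last element 26 to root → [26, 5, 15, 20, 6, 16, 28, 27, 24, 13]
  26 vs smaller child 5 at index 1, swap → [5, 26, 15, 20, 6, 16, 28, 27, 24, 13]
  26 vs smaller child 6 at index 4, swap → [5, 6, 15, 20, 26, 16, 28, 27, 24, 13]
  26 vs only child 13 at index 9, swap → [5, 6, 15, 20, 13, 16, 28, 27, 24, 26]

[5, 6, 15, 20, 13, 16, 28, 27, 24, 26]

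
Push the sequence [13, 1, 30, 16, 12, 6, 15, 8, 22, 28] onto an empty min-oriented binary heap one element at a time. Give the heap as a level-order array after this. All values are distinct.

[1, 8, 6, 12, 13, 30, 15, 16, 22, 28]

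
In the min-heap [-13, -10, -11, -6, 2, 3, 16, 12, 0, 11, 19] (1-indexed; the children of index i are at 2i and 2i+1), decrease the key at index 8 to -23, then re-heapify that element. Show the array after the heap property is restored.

[-23, -13, -11, -10, 2, 3, 16, -6, 0, 11, 19]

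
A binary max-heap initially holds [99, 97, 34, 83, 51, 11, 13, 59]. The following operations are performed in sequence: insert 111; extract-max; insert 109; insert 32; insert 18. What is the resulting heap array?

insert 111:
  append 111 at index 8 → [99, 97, 34, 83, 51, 11, 13, 59, 111]
  111 > parent 83 at index 3, swap → [99, 97, 34, 111, 51, 11, 13, 59, 83]
  111 > parent 97 at index 1, swap → [99, 111, 34, 97, 51, 11, 13, 59, 83]
  111 > parent 99 at index 0, swap → [111, 99, 34, 97, 51, 11, 13, 59, 83]
extract-max → returns 111:
  remove root 111; move last element 83 to root → [83, 99, 34, 97, 51, 11, 13, 59]
  83 vs larger child 99 at index 1, swap → [99, 83, 34, 97, 51, 11, 13, 59]
  83 vs larger child 97 at index 3, swap → [99, 97, 34, 83, 51, 11, 13, 59]
insert 109:
  append 109 at index 8 → [99, 97, 34, 83, 51, 11, 13, 59, 109]
  109 > parent 83 at index 3, swap → [99, 97, 34, 109, 51, 11, 13, 59, 83]
  109 > parent 97 at index 1, swap → [99, 109, 34, 97, 51, 11, 13, 59, 83]
  109 > parent 99 at index 0, swap → [109, 99, 34, 97, 51, 11, 13, 59, 83]
insert 32:
  append 32 at index 9 → [109, 99, 34, 97, 51, 11, 13, 59, 83, 32] (no swap needed)
insert 18:
  append 18 at index 10 → [109, 99, 34, 97, 51, 11, 13, 59, 83, 32, 18] (no swap needed)

[109, 99, 34, 97, 51, 11, 13, 59, 83, 32, 18]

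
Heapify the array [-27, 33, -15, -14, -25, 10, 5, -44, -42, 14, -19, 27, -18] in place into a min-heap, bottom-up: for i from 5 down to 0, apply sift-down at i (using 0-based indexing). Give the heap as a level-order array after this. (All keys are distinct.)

sift down from index 5:
  10 vs smaller child -18 at index 12, swap → [-27, 33, -15, -14, -25, -18, 5, -44, -42, 14, -19, 27, 10]
sift down from index 4: already satisfies heap property
sift down from index 3:
  -14 vs smaller child -44 at index 7, swap → [-27, 33, -15, -44, -25, -18, 5, -14, -42, 14, -19, 27, 10]
sift down from index 2:
  -15 vs smaller child -18 at index 5, swap → [-27, 33, -18, -44, -25, -15, 5, -14, -42, 14, -19, 27, 10]
sift down from index 1:
  33 vs smaller child -44 at index 3, swap → [-27, -44, -18, 33, -25, -15, 5, -14, -42, 14, -19, 27, 10]
  33 vs smaller child -42 at index 8, swap → [-27, -44, -18, -42, -25, -15, 5, -14, 33, 14, -19, 27, 10]
sift down from index 0:
  -27 vs smaller child -44 at index 1, swap → [-44, -27, -18, -42, -25, -15, 5, -14, 33, 14, -19, 27, 10]
  -27 vs smaller child -42 at index 3, swap → [-44, -42, -18, -27, -25, -15, 5, -14, 33, 14, -19, 27, 10]

[-44, -42, -18, -27, -25, -15, 5, -14, 33, 14, -19, 27, 10]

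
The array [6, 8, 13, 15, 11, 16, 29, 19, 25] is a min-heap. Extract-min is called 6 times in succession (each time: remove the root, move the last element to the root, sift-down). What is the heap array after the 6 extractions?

[19, 29, 25]

extract-min #1 returns 6:
  remove root 6; move last element 25 to root → [25, 8, 13, 15, 11, 16, 29, 19]
  25 vs smaller child 8 at index 1, swap → [8, 25, 13, 15, 11, 16, 29, 19]
  25 vs smaller child 11 at index 4, swap → [8, 11, 13, 15, 25, 16, 29, 19]
extract-min #2 returns 8:
  remove root 8; move last element 19 to root → [19, 11, 13, 15, 25, 16, 29]
  19 vs smaller child 11 at index 1, swap → [11, 19, 13, 15, 25, 16, 29]
  19 vs smaller child 15 at index 3, swap → [11, 15, 13, 19, 25, 16, 29]
extract-min #3 returns 11:
  remove root 11; move last element 29 to root → [29, 15, 13, 19, 25, 16]
  29 vs smaller child 13 at index 2, swap → [13, 15, 29, 19, 25, 16]
  29 vs only child 16 at index 5, swap → [13, 15, 16, 19, 25, 29]
extract-min #4 returns 13:
  remove root 13; move last element 29 to root → [29, 15, 16, 19, 25]
  29 vs smaller child 15 at index 1, swap → [15, 29, 16, 19, 25]
  29 vs smaller child 19 at index 3, swap → [15, 19, 16, 29, 25]
extract-min #5 returns 15:
  remove root 15; move last element 25 to root → [25, 19, 16, 29]
  25 vs smaller child 16 at index 2, swap → [16, 19, 25, 29]
extract-min #6 returns 16:
  remove root 16; move last element 29 to root → [29, 19, 25]
  29 vs smaller child 19 at index 1, swap → [19, 29, 25]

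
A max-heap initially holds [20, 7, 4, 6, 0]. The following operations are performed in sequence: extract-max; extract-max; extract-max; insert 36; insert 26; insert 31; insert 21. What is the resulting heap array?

[36, 31, 21, 0, 26, 4]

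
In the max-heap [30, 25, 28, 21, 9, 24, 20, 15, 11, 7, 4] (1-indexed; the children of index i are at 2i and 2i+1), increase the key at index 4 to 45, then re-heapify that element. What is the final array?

[45, 30, 28, 25, 9, 24, 20, 15, 11, 7, 4]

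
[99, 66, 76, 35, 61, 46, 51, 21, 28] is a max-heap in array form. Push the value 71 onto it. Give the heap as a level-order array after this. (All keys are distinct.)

[99, 71, 76, 35, 66, 46, 51, 21, 28, 61]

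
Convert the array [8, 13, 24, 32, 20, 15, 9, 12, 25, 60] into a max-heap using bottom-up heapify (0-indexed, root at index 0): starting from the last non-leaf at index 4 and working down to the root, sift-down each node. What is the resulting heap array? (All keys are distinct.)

[60, 32, 24, 25, 20, 15, 9, 12, 8, 13]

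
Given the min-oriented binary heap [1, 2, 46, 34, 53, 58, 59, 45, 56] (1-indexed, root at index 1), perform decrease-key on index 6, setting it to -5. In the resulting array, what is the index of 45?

8

set index 6 from 58 to -5 → [1, 2, 46, 34, 53, -5, 59, 45, 56]
-5 < parent 46 at index 3, swap → [1, 2, -5, 34, 53, 46, 59, 45, 56]
-5 < parent 1 at index 1, swap → [-5, 2, 1, 34, 53, 46, 59, 45, 56]
resulting array: [-5, 2, 1, 34, 53, 46, 59, 45, 56]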